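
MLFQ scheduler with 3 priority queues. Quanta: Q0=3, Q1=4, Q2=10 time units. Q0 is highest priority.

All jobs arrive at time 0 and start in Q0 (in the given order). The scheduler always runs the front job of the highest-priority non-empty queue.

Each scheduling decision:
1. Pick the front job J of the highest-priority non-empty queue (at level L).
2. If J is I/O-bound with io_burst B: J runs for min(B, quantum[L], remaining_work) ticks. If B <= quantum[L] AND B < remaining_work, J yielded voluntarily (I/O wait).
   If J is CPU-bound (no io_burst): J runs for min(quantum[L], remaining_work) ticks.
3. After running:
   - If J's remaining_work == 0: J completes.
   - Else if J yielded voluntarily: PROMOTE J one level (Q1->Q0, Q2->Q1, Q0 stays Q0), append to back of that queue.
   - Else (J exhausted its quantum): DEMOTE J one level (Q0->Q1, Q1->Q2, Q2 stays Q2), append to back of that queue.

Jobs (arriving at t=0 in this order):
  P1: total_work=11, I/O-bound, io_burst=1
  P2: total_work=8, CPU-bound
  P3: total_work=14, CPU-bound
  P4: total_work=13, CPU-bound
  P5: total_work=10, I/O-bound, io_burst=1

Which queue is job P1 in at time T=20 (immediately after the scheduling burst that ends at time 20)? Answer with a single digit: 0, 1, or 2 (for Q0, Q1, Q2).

t=0-1: P1@Q0 runs 1, rem=10, I/O yield, promote→Q0. Q0=[P2,P3,P4,P5,P1] Q1=[] Q2=[]
t=1-4: P2@Q0 runs 3, rem=5, quantum used, demote→Q1. Q0=[P3,P4,P5,P1] Q1=[P2] Q2=[]
t=4-7: P3@Q0 runs 3, rem=11, quantum used, demote→Q1. Q0=[P4,P5,P1] Q1=[P2,P3] Q2=[]
t=7-10: P4@Q0 runs 3, rem=10, quantum used, demote→Q1. Q0=[P5,P1] Q1=[P2,P3,P4] Q2=[]
t=10-11: P5@Q0 runs 1, rem=9, I/O yield, promote→Q0. Q0=[P1,P5] Q1=[P2,P3,P4] Q2=[]
t=11-12: P1@Q0 runs 1, rem=9, I/O yield, promote→Q0. Q0=[P5,P1] Q1=[P2,P3,P4] Q2=[]
t=12-13: P5@Q0 runs 1, rem=8, I/O yield, promote→Q0. Q0=[P1,P5] Q1=[P2,P3,P4] Q2=[]
t=13-14: P1@Q0 runs 1, rem=8, I/O yield, promote→Q0. Q0=[P5,P1] Q1=[P2,P3,P4] Q2=[]
t=14-15: P5@Q0 runs 1, rem=7, I/O yield, promote→Q0. Q0=[P1,P5] Q1=[P2,P3,P4] Q2=[]
t=15-16: P1@Q0 runs 1, rem=7, I/O yield, promote→Q0. Q0=[P5,P1] Q1=[P2,P3,P4] Q2=[]
t=16-17: P5@Q0 runs 1, rem=6, I/O yield, promote→Q0. Q0=[P1,P5] Q1=[P2,P3,P4] Q2=[]
t=17-18: P1@Q0 runs 1, rem=6, I/O yield, promote→Q0. Q0=[P5,P1] Q1=[P2,P3,P4] Q2=[]
t=18-19: P5@Q0 runs 1, rem=5, I/O yield, promote→Q0. Q0=[P1,P5] Q1=[P2,P3,P4] Q2=[]
t=19-20: P1@Q0 runs 1, rem=5, I/O yield, promote→Q0. Q0=[P5,P1] Q1=[P2,P3,P4] Q2=[]
t=20-21: P5@Q0 runs 1, rem=4, I/O yield, promote→Q0. Q0=[P1,P5] Q1=[P2,P3,P4] Q2=[]
t=21-22: P1@Q0 runs 1, rem=4, I/O yield, promote→Q0. Q0=[P5,P1] Q1=[P2,P3,P4] Q2=[]
t=22-23: P5@Q0 runs 1, rem=3, I/O yield, promote→Q0. Q0=[P1,P5] Q1=[P2,P3,P4] Q2=[]
t=23-24: P1@Q0 runs 1, rem=3, I/O yield, promote→Q0. Q0=[P5,P1] Q1=[P2,P3,P4] Q2=[]
t=24-25: P5@Q0 runs 1, rem=2, I/O yield, promote→Q0. Q0=[P1,P5] Q1=[P2,P3,P4] Q2=[]
t=25-26: P1@Q0 runs 1, rem=2, I/O yield, promote→Q0. Q0=[P5,P1] Q1=[P2,P3,P4] Q2=[]
t=26-27: P5@Q0 runs 1, rem=1, I/O yield, promote→Q0. Q0=[P1,P5] Q1=[P2,P3,P4] Q2=[]
t=27-28: P1@Q0 runs 1, rem=1, I/O yield, promote→Q0. Q0=[P5,P1] Q1=[P2,P3,P4] Q2=[]
t=28-29: P5@Q0 runs 1, rem=0, completes. Q0=[P1] Q1=[P2,P3,P4] Q2=[]
t=29-30: P1@Q0 runs 1, rem=0, completes. Q0=[] Q1=[P2,P3,P4] Q2=[]
t=30-34: P2@Q1 runs 4, rem=1, quantum used, demote→Q2. Q0=[] Q1=[P3,P4] Q2=[P2]
t=34-38: P3@Q1 runs 4, rem=7, quantum used, demote→Q2. Q0=[] Q1=[P4] Q2=[P2,P3]
t=38-42: P4@Q1 runs 4, rem=6, quantum used, demote→Q2. Q0=[] Q1=[] Q2=[P2,P3,P4]
t=42-43: P2@Q2 runs 1, rem=0, completes. Q0=[] Q1=[] Q2=[P3,P4]
t=43-50: P3@Q2 runs 7, rem=0, completes. Q0=[] Q1=[] Q2=[P4]
t=50-56: P4@Q2 runs 6, rem=0, completes. Q0=[] Q1=[] Q2=[]

Answer: 0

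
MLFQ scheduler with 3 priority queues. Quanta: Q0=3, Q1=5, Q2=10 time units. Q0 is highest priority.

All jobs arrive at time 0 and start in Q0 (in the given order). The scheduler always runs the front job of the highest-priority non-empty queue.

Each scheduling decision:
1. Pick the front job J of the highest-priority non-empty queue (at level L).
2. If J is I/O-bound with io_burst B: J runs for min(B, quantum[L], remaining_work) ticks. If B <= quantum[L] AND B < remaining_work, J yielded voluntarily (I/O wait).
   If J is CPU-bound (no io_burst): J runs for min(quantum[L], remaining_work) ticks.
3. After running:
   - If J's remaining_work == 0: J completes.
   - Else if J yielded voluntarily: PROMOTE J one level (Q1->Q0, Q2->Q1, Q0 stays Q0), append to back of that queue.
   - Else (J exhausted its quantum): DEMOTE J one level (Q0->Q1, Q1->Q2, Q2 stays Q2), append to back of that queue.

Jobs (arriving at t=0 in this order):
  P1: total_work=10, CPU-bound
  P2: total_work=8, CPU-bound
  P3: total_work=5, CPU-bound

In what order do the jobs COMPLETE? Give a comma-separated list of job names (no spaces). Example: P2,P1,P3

t=0-3: P1@Q0 runs 3, rem=7, quantum used, demote→Q1. Q0=[P2,P3] Q1=[P1] Q2=[]
t=3-6: P2@Q0 runs 3, rem=5, quantum used, demote→Q1. Q0=[P3] Q1=[P1,P2] Q2=[]
t=6-9: P3@Q0 runs 3, rem=2, quantum used, demote→Q1. Q0=[] Q1=[P1,P2,P3] Q2=[]
t=9-14: P1@Q1 runs 5, rem=2, quantum used, demote→Q2. Q0=[] Q1=[P2,P3] Q2=[P1]
t=14-19: P2@Q1 runs 5, rem=0, completes. Q0=[] Q1=[P3] Q2=[P1]
t=19-21: P3@Q1 runs 2, rem=0, completes. Q0=[] Q1=[] Q2=[P1]
t=21-23: P1@Q2 runs 2, rem=0, completes. Q0=[] Q1=[] Q2=[]

Answer: P2,P3,P1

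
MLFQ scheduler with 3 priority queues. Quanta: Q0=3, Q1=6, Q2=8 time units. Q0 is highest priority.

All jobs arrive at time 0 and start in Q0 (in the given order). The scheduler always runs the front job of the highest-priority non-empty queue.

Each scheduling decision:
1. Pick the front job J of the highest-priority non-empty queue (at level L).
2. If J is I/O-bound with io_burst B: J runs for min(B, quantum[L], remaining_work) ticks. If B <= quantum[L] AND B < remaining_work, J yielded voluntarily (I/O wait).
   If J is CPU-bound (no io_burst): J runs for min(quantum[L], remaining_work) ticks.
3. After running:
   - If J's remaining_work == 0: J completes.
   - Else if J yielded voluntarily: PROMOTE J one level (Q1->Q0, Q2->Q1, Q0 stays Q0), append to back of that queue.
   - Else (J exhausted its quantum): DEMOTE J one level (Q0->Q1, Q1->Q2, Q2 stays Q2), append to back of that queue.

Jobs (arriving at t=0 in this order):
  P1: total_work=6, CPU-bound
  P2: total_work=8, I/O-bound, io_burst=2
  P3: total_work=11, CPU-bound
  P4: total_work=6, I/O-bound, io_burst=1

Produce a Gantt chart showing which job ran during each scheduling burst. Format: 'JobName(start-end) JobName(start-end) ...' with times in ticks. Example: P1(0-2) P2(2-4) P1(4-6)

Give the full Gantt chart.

Answer: P1(0-3) P2(3-5) P3(5-8) P4(8-9) P2(9-11) P4(11-12) P2(12-14) P4(14-15) P2(15-17) P4(17-18) P4(18-19) P4(19-20) P1(20-23) P3(23-29) P3(29-31)

Derivation:
t=0-3: P1@Q0 runs 3, rem=3, quantum used, demote→Q1. Q0=[P2,P3,P4] Q1=[P1] Q2=[]
t=3-5: P2@Q0 runs 2, rem=6, I/O yield, promote→Q0. Q0=[P3,P4,P2] Q1=[P1] Q2=[]
t=5-8: P3@Q0 runs 3, rem=8, quantum used, demote→Q1. Q0=[P4,P2] Q1=[P1,P3] Q2=[]
t=8-9: P4@Q0 runs 1, rem=5, I/O yield, promote→Q0. Q0=[P2,P4] Q1=[P1,P3] Q2=[]
t=9-11: P2@Q0 runs 2, rem=4, I/O yield, promote→Q0. Q0=[P4,P2] Q1=[P1,P3] Q2=[]
t=11-12: P4@Q0 runs 1, rem=4, I/O yield, promote→Q0. Q0=[P2,P4] Q1=[P1,P3] Q2=[]
t=12-14: P2@Q0 runs 2, rem=2, I/O yield, promote→Q0. Q0=[P4,P2] Q1=[P1,P3] Q2=[]
t=14-15: P4@Q0 runs 1, rem=3, I/O yield, promote→Q0. Q0=[P2,P4] Q1=[P1,P3] Q2=[]
t=15-17: P2@Q0 runs 2, rem=0, completes. Q0=[P4] Q1=[P1,P3] Q2=[]
t=17-18: P4@Q0 runs 1, rem=2, I/O yield, promote→Q0. Q0=[P4] Q1=[P1,P3] Q2=[]
t=18-19: P4@Q0 runs 1, rem=1, I/O yield, promote→Q0. Q0=[P4] Q1=[P1,P3] Q2=[]
t=19-20: P4@Q0 runs 1, rem=0, completes. Q0=[] Q1=[P1,P3] Q2=[]
t=20-23: P1@Q1 runs 3, rem=0, completes. Q0=[] Q1=[P3] Q2=[]
t=23-29: P3@Q1 runs 6, rem=2, quantum used, demote→Q2. Q0=[] Q1=[] Q2=[P3]
t=29-31: P3@Q2 runs 2, rem=0, completes. Q0=[] Q1=[] Q2=[]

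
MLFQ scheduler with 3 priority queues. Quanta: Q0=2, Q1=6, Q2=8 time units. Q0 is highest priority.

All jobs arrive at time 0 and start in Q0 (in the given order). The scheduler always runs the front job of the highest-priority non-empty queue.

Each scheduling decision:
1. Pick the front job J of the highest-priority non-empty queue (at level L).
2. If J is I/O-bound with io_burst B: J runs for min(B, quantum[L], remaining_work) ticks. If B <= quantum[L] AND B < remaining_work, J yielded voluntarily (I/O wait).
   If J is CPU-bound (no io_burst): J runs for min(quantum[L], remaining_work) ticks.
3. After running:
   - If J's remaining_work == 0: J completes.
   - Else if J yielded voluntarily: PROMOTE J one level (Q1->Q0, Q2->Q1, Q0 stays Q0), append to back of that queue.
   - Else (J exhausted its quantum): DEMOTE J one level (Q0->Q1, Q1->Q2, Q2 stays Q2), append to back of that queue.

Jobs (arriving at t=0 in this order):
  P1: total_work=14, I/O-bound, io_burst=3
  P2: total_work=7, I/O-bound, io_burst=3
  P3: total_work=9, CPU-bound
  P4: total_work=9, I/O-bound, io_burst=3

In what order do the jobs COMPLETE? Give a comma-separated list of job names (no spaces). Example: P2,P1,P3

t=0-2: P1@Q0 runs 2, rem=12, quantum used, demote→Q1. Q0=[P2,P3,P4] Q1=[P1] Q2=[]
t=2-4: P2@Q0 runs 2, rem=5, quantum used, demote→Q1. Q0=[P3,P4] Q1=[P1,P2] Q2=[]
t=4-6: P3@Q0 runs 2, rem=7, quantum used, demote→Q1. Q0=[P4] Q1=[P1,P2,P3] Q2=[]
t=6-8: P4@Q0 runs 2, rem=7, quantum used, demote→Q1. Q0=[] Q1=[P1,P2,P3,P4] Q2=[]
t=8-11: P1@Q1 runs 3, rem=9, I/O yield, promote→Q0. Q0=[P1] Q1=[P2,P3,P4] Q2=[]
t=11-13: P1@Q0 runs 2, rem=7, quantum used, demote→Q1. Q0=[] Q1=[P2,P3,P4,P1] Q2=[]
t=13-16: P2@Q1 runs 3, rem=2, I/O yield, promote→Q0. Q0=[P2] Q1=[P3,P4,P1] Q2=[]
t=16-18: P2@Q0 runs 2, rem=0, completes. Q0=[] Q1=[P3,P4,P1] Q2=[]
t=18-24: P3@Q1 runs 6, rem=1, quantum used, demote→Q2. Q0=[] Q1=[P4,P1] Q2=[P3]
t=24-27: P4@Q1 runs 3, rem=4, I/O yield, promote→Q0. Q0=[P4] Q1=[P1] Q2=[P3]
t=27-29: P4@Q0 runs 2, rem=2, quantum used, demote→Q1. Q0=[] Q1=[P1,P4] Q2=[P3]
t=29-32: P1@Q1 runs 3, rem=4, I/O yield, promote→Q0. Q0=[P1] Q1=[P4] Q2=[P3]
t=32-34: P1@Q0 runs 2, rem=2, quantum used, demote→Q1. Q0=[] Q1=[P4,P1] Q2=[P3]
t=34-36: P4@Q1 runs 2, rem=0, completes. Q0=[] Q1=[P1] Q2=[P3]
t=36-38: P1@Q1 runs 2, rem=0, completes. Q0=[] Q1=[] Q2=[P3]
t=38-39: P3@Q2 runs 1, rem=0, completes. Q0=[] Q1=[] Q2=[]

Answer: P2,P4,P1,P3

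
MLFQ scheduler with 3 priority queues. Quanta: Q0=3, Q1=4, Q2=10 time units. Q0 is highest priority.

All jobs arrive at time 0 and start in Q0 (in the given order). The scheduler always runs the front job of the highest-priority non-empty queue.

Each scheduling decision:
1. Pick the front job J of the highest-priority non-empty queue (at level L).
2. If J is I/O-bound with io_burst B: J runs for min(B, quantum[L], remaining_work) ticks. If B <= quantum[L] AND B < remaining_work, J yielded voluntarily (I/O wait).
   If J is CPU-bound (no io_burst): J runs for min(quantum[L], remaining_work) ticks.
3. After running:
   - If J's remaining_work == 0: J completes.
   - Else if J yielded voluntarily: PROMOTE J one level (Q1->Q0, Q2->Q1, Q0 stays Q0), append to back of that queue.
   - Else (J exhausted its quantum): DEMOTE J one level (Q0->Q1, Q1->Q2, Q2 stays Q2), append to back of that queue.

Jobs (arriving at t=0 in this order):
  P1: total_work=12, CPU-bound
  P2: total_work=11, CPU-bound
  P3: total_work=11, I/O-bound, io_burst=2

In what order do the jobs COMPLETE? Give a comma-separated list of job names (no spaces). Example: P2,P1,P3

t=0-3: P1@Q0 runs 3, rem=9, quantum used, demote→Q1. Q0=[P2,P3] Q1=[P1] Q2=[]
t=3-6: P2@Q0 runs 3, rem=8, quantum used, demote→Q1. Q0=[P3] Q1=[P1,P2] Q2=[]
t=6-8: P3@Q0 runs 2, rem=9, I/O yield, promote→Q0. Q0=[P3] Q1=[P1,P2] Q2=[]
t=8-10: P3@Q0 runs 2, rem=7, I/O yield, promote→Q0. Q0=[P3] Q1=[P1,P2] Q2=[]
t=10-12: P3@Q0 runs 2, rem=5, I/O yield, promote→Q0. Q0=[P3] Q1=[P1,P2] Q2=[]
t=12-14: P3@Q0 runs 2, rem=3, I/O yield, promote→Q0. Q0=[P3] Q1=[P1,P2] Q2=[]
t=14-16: P3@Q0 runs 2, rem=1, I/O yield, promote→Q0. Q0=[P3] Q1=[P1,P2] Q2=[]
t=16-17: P3@Q0 runs 1, rem=0, completes. Q0=[] Q1=[P1,P2] Q2=[]
t=17-21: P1@Q1 runs 4, rem=5, quantum used, demote→Q2. Q0=[] Q1=[P2] Q2=[P1]
t=21-25: P2@Q1 runs 4, rem=4, quantum used, demote→Q2. Q0=[] Q1=[] Q2=[P1,P2]
t=25-30: P1@Q2 runs 5, rem=0, completes. Q0=[] Q1=[] Q2=[P2]
t=30-34: P2@Q2 runs 4, rem=0, completes. Q0=[] Q1=[] Q2=[]

Answer: P3,P1,P2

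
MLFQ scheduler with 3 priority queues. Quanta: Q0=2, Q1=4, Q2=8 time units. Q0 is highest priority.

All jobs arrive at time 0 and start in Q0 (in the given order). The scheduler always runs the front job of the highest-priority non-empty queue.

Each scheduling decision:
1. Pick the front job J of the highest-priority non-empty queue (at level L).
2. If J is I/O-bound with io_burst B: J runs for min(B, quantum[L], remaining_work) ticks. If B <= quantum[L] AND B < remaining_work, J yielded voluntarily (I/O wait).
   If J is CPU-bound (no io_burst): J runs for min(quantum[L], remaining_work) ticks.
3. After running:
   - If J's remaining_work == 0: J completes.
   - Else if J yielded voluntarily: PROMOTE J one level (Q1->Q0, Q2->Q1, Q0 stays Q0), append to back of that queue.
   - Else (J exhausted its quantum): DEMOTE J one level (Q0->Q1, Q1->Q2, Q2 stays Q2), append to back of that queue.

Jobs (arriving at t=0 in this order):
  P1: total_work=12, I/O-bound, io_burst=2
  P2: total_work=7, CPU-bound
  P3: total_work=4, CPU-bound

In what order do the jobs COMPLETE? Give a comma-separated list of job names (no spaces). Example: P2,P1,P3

t=0-2: P1@Q0 runs 2, rem=10, I/O yield, promote→Q0. Q0=[P2,P3,P1] Q1=[] Q2=[]
t=2-4: P2@Q0 runs 2, rem=5, quantum used, demote→Q1. Q0=[P3,P1] Q1=[P2] Q2=[]
t=4-6: P3@Q0 runs 2, rem=2, quantum used, demote→Q1. Q0=[P1] Q1=[P2,P3] Q2=[]
t=6-8: P1@Q0 runs 2, rem=8, I/O yield, promote→Q0. Q0=[P1] Q1=[P2,P3] Q2=[]
t=8-10: P1@Q0 runs 2, rem=6, I/O yield, promote→Q0. Q0=[P1] Q1=[P2,P3] Q2=[]
t=10-12: P1@Q0 runs 2, rem=4, I/O yield, promote→Q0. Q0=[P1] Q1=[P2,P3] Q2=[]
t=12-14: P1@Q0 runs 2, rem=2, I/O yield, promote→Q0. Q0=[P1] Q1=[P2,P3] Q2=[]
t=14-16: P1@Q0 runs 2, rem=0, completes. Q0=[] Q1=[P2,P3] Q2=[]
t=16-20: P2@Q1 runs 4, rem=1, quantum used, demote→Q2. Q0=[] Q1=[P3] Q2=[P2]
t=20-22: P3@Q1 runs 2, rem=0, completes. Q0=[] Q1=[] Q2=[P2]
t=22-23: P2@Q2 runs 1, rem=0, completes. Q0=[] Q1=[] Q2=[]

Answer: P1,P3,P2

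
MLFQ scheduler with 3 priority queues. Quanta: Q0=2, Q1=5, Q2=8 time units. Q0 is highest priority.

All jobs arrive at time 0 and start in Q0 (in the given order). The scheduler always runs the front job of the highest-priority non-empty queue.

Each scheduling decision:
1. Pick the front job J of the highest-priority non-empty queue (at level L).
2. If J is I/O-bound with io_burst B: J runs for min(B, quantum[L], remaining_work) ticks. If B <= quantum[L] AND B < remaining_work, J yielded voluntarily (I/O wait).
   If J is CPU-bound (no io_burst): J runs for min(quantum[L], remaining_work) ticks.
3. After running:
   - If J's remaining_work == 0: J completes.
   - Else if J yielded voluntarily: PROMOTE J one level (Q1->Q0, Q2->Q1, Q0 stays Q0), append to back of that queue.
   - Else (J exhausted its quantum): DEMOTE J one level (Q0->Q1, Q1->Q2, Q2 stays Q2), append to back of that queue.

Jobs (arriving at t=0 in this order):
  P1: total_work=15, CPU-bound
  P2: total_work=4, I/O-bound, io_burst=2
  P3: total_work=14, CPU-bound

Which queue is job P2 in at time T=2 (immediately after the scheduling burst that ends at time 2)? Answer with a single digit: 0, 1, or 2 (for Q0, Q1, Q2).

Answer: 0

Derivation:
t=0-2: P1@Q0 runs 2, rem=13, quantum used, demote→Q1. Q0=[P2,P3] Q1=[P1] Q2=[]
t=2-4: P2@Q0 runs 2, rem=2, I/O yield, promote→Q0. Q0=[P3,P2] Q1=[P1] Q2=[]
t=4-6: P3@Q0 runs 2, rem=12, quantum used, demote→Q1. Q0=[P2] Q1=[P1,P3] Q2=[]
t=6-8: P2@Q0 runs 2, rem=0, completes. Q0=[] Q1=[P1,P3] Q2=[]
t=8-13: P1@Q1 runs 5, rem=8, quantum used, demote→Q2. Q0=[] Q1=[P3] Q2=[P1]
t=13-18: P3@Q1 runs 5, rem=7, quantum used, demote→Q2. Q0=[] Q1=[] Q2=[P1,P3]
t=18-26: P1@Q2 runs 8, rem=0, completes. Q0=[] Q1=[] Q2=[P3]
t=26-33: P3@Q2 runs 7, rem=0, completes. Q0=[] Q1=[] Q2=[]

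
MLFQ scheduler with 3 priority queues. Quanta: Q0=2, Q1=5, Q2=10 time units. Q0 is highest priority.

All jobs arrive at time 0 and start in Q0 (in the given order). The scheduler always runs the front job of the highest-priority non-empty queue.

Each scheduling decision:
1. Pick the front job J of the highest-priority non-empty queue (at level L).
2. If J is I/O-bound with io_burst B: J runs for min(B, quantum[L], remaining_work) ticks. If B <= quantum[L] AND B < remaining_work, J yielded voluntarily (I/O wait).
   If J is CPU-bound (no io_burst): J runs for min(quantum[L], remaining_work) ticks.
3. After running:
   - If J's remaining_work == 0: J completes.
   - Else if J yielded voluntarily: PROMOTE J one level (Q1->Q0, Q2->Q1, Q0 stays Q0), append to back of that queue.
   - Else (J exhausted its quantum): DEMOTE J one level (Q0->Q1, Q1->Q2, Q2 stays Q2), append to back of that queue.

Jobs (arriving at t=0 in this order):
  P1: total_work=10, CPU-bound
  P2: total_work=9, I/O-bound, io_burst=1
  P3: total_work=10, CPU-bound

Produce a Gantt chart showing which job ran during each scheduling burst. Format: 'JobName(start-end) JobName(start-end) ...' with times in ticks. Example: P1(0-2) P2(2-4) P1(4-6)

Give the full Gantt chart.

t=0-2: P1@Q0 runs 2, rem=8, quantum used, demote→Q1. Q0=[P2,P3] Q1=[P1] Q2=[]
t=2-3: P2@Q0 runs 1, rem=8, I/O yield, promote→Q0. Q0=[P3,P2] Q1=[P1] Q2=[]
t=3-5: P3@Q0 runs 2, rem=8, quantum used, demote→Q1. Q0=[P2] Q1=[P1,P3] Q2=[]
t=5-6: P2@Q0 runs 1, rem=7, I/O yield, promote→Q0. Q0=[P2] Q1=[P1,P3] Q2=[]
t=6-7: P2@Q0 runs 1, rem=6, I/O yield, promote→Q0. Q0=[P2] Q1=[P1,P3] Q2=[]
t=7-8: P2@Q0 runs 1, rem=5, I/O yield, promote→Q0. Q0=[P2] Q1=[P1,P3] Q2=[]
t=8-9: P2@Q0 runs 1, rem=4, I/O yield, promote→Q0. Q0=[P2] Q1=[P1,P3] Q2=[]
t=9-10: P2@Q0 runs 1, rem=3, I/O yield, promote→Q0. Q0=[P2] Q1=[P1,P3] Q2=[]
t=10-11: P2@Q0 runs 1, rem=2, I/O yield, promote→Q0. Q0=[P2] Q1=[P1,P3] Q2=[]
t=11-12: P2@Q0 runs 1, rem=1, I/O yield, promote→Q0. Q0=[P2] Q1=[P1,P3] Q2=[]
t=12-13: P2@Q0 runs 1, rem=0, completes. Q0=[] Q1=[P1,P3] Q2=[]
t=13-18: P1@Q1 runs 5, rem=3, quantum used, demote→Q2. Q0=[] Q1=[P3] Q2=[P1]
t=18-23: P3@Q1 runs 5, rem=3, quantum used, demote→Q2. Q0=[] Q1=[] Q2=[P1,P3]
t=23-26: P1@Q2 runs 3, rem=0, completes. Q0=[] Q1=[] Q2=[P3]
t=26-29: P3@Q2 runs 3, rem=0, completes. Q0=[] Q1=[] Q2=[]

Answer: P1(0-2) P2(2-3) P3(3-5) P2(5-6) P2(6-7) P2(7-8) P2(8-9) P2(9-10) P2(10-11) P2(11-12) P2(12-13) P1(13-18) P3(18-23) P1(23-26) P3(26-29)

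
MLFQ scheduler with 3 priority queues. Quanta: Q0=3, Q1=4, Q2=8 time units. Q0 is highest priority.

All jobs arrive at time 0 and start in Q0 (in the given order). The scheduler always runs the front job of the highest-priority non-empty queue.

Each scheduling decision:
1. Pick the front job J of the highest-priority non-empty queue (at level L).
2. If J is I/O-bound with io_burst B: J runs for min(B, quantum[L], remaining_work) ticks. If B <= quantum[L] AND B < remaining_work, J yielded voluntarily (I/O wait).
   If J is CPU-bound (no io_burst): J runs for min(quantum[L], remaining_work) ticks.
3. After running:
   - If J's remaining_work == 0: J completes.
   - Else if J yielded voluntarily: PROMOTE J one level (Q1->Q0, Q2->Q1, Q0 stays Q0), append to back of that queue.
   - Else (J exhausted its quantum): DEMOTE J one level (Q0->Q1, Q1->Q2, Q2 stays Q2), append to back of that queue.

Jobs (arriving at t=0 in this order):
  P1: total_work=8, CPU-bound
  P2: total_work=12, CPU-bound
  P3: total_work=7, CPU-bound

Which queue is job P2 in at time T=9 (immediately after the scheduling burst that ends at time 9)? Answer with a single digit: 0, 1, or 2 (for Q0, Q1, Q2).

t=0-3: P1@Q0 runs 3, rem=5, quantum used, demote→Q1. Q0=[P2,P3] Q1=[P1] Q2=[]
t=3-6: P2@Q0 runs 3, rem=9, quantum used, demote→Q1. Q0=[P3] Q1=[P1,P2] Q2=[]
t=6-9: P3@Q0 runs 3, rem=4, quantum used, demote→Q1. Q0=[] Q1=[P1,P2,P3] Q2=[]
t=9-13: P1@Q1 runs 4, rem=1, quantum used, demote→Q2. Q0=[] Q1=[P2,P3] Q2=[P1]
t=13-17: P2@Q1 runs 4, rem=5, quantum used, demote→Q2. Q0=[] Q1=[P3] Q2=[P1,P2]
t=17-21: P3@Q1 runs 4, rem=0, completes. Q0=[] Q1=[] Q2=[P1,P2]
t=21-22: P1@Q2 runs 1, rem=0, completes. Q0=[] Q1=[] Q2=[P2]
t=22-27: P2@Q2 runs 5, rem=0, completes. Q0=[] Q1=[] Q2=[]

Answer: 1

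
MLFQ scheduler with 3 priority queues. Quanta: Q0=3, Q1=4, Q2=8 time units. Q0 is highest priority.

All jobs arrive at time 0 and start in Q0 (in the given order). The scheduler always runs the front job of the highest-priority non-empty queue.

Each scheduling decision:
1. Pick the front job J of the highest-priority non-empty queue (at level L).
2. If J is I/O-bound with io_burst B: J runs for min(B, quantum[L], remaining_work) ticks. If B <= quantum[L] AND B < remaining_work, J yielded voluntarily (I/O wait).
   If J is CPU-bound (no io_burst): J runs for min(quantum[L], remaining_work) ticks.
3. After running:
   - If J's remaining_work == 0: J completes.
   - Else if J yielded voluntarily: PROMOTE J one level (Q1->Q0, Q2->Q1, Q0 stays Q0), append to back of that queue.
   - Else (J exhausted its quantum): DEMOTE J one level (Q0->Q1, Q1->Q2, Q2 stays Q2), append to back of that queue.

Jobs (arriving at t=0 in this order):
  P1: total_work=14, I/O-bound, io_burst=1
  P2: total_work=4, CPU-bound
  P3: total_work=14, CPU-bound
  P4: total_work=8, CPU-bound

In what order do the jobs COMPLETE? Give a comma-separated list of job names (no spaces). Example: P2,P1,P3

Answer: P1,P2,P3,P4

Derivation:
t=0-1: P1@Q0 runs 1, rem=13, I/O yield, promote→Q0. Q0=[P2,P3,P4,P1] Q1=[] Q2=[]
t=1-4: P2@Q0 runs 3, rem=1, quantum used, demote→Q1. Q0=[P3,P4,P1] Q1=[P2] Q2=[]
t=4-7: P3@Q0 runs 3, rem=11, quantum used, demote→Q1. Q0=[P4,P1] Q1=[P2,P3] Q2=[]
t=7-10: P4@Q0 runs 3, rem=5, quantum used, demote→Q1. Q0=[P1] Q1=[P2,P3,P4] Q2=[]
t=10-11: P1@Q0 runs 1, rem=12, I/O yield, promote→Q0. Q0=[P1] Q1=[P2,P3,P4] Q2=[]
t=11-12: P1@Q0 runs 1, rem=11, I/O yield, promote→Q0. Q0=[P1] Q1=[P2,P3,P4] Q2=[]
t=12-13: P1@Q0 runs 1, rem=10, I/O yield, promote→Q0. Q0=[P1] Q1=[P2,P3,P4] Q2=[]
t=13-14: P1@Q0 runs 1, rem=9, I/O yield, promote→Q0. Q0=[P1] Q1=[P2,P3,P4] Q2=[]
t=14-15: P1@Q0 runs 1, rem=8, I/O yield, promote→Q0. Q0=[P1] Q1=[P2,P3,P4] Q2=[]
t=15-16: P1@Q0 runs 1, rem=7, I/O yield, promote→Q0. Q0=[P1] Q1=[P2,P3,P4] Q2=[]
t=16-17: P1@Q0 runs 1, rem=6, I/O yield, promote→Q0. Q0=[P1] Q1=[P2,P3,P4] Q2=[]
t=17-18: P1@Q0 runs 1, rem=5, I/O yield, promote→Q0. Q0=[P1] Q1=[P2,P3,P4] Q2=[]
t=18-19: P1@Q0 runs 1, rem=4, I/O yield, promote→Q0. Q0=[P1] Q1=[P2,P3,P4] Q2=[]
t=19-20: P1@Q0 runs 1, rem=3, I/O yield, promote→Q0. Q0=[P1] Q1=[P2,P3,P4] Q2=[]
t=20-21: P1@Q0 runs 1, rem=2, I/O yield, promote→Q0. Q0=[P1] Q1=[P2,P3,P4] Q2=[]
t=21-22: P1@Q0 runs 1, rem=1, I/O yield, promote→Q0. Q0=[P1] Q1=[P2,P3,P4] Q2=[]
t=22-23: P1@Q0 runs 1, rem=0, completes. Q0=[] Q1=[P2,P3,P4] Q2=[]
t=23-24: P2@Q1 runs 1, rem=0, completes. Q0=[] Q1=[P3,P4] Q2=[]
t=24-28: P3@Q1 runs 4, rem=7, quantum used, demote→Q2. Q0=[] Q1=[P4] Q2=[P3]
t=28-32: P4@Q1 runs 4, rem=1, quantum used, demote→Q2. Q0=[] Q1=[] Q2=[P3,P4]
t=32-39: P3@Q2 runs 7, rem=0, completes. Q0=[] Q1=[] Q2=[P4]
t=39-40: P4@Q2 runs 1, rem=0, completes. Q0=[] Q1=[] Q2=[]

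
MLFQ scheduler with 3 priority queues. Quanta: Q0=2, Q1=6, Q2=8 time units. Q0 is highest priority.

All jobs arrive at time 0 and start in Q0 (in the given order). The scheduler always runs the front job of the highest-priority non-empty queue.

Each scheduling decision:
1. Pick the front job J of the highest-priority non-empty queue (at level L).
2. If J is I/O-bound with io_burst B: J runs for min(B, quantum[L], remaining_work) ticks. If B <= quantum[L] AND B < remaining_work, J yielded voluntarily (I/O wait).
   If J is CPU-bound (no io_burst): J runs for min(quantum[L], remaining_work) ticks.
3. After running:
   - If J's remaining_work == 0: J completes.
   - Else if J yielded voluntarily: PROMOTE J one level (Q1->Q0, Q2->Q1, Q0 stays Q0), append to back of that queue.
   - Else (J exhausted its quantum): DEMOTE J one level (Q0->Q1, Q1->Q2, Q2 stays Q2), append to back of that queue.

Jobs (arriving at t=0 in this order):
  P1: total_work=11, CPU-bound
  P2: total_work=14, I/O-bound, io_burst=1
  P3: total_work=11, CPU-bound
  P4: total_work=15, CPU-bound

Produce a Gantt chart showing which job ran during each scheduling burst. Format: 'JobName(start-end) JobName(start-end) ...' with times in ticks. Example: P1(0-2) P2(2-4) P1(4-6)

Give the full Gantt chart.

t=0-2: P1@Q0 runs 2, rem=9, quantum used, demote→Q1. Q0=[P2,P3,P4] Q1=[P1] Q2=[]
t=2-3: P2@Q0 runs 1, rem=13, I/O yield, promote→Q0. Q0=[P3,P4,P2] Q1=[P1] Q2=[]
t=3-5: P3@Q0 runs 2, rem=9, quantum used, demote→Q1. Q0=[P4,P2] Q1=[P1,P3] Q2=[]
t=5-7: P4@Q0 runs 2, rem=13, quantum used, demote→Q1. Q0=[P2] Q1=[P1,P3,P4] Q2=[]
t=7-8: P2@Q0 runs 1, rem=12, I/O yield, promote→Q0. Q0=[P2] Q1=[P1,P3,P4] Q2=[]
t=8-9: P2@Q0 runs 1, rem=11, I/O yield, promote→Q0. Q0=[P2] Q1=[P1,P3,P4] Q2=[]
t=9-10: P2@Q0 runs 1, rem=10, I/O yield, promote→Q0. Q0=[P2] Q1=[P1,P3,P4] Q2=[]
t=10-11: P2@Q0 runs 1, rem=9, I/O yield, promote→Q0. Q0=[P2] Q1=[P1,P3,P4] Q2=[]
t=11-12: P2@Q0 runs 1, rem=8, I/O yield, promote→Q0. Q0=[P2] Q1=[P1,P3,P4] Q2=[]
t=12-13: P2@Q0 runs 1, rem=7, I/O yield, promote→Q0. Q0=[P2] Q1=[P1,P3,P4] Q2=[]
t=13-14: P2@Q0 runs 1, rem=6, I/O yield, promote→Q0. Q0=[P2] Q1=[P1,P3,P4] Q2=[]
t=14-15: P2@Q0 runs 1, rem=5, I/O yield, promote→Q0. Q0=[P2] Q1=[P1,P3,P4] Q2=[]
t=15-16: P2@Q0 runs 1, rem=4, I/O yield, promote→Q0. Q0=[P2] Q1=[P1,P3,P4] Q2=[]
t=16-17: P2@Q0 runs 1, rem=3, I/O yield, promote→Q0. Q0=[P2] Q1=[P1,P3,P4] Q2=[]
t=17-18: P2@Q0 runs 1, rem=2, I/O yield, promote→Q0. Q0=[P2] Q1=[P1,P3,P4] Q2=[]
t=18-19: P2@Q0 runs 1, rem=1, I/O yield, promote→Q0. Q0=[P2] Q1=[P1,P3,P4] Q2=[]
t=19-20: P2@Q0 runs 1, rem=0, completes. Q0=[] Q1=[P1,P3,P4] Q2=[]
t=20-26: P1@Q1 runs 6, rem=3, quantum used, demote→Q2. Q0=[] Q1=[P3,P4] Q2=[P1]
t=26-32: P3@Q1 runs 6, rem=3, quantum used, demote→Q2. Q0=[] Q1=[P4] Q2=[P1,P3]
t=32-38: P4@Q1 runs 6, rem=7, quantum used, demote→Q2. Q0=[] Q1=[] Q2=[P1,P3,P4]
t=38-41: P1@Q2 runs 3, rem=0, completes. Q0=[] Q1=[] Q2=[P3,P4]
t=41-44: P3@Q2 runs 3, rem=0, completes. Q0=[] Q1=[] Q2=[P4]
t=44-51: P4@Q2 runs 7, rem=0, completes. Q0=[] Q1=[] Q2=[]

Answer: P1(0-2) P2(2-3) P3(3-5) P4(5-7) P2(7-8) P2(8-9) P2(9-10) P2(10-11) P2(11-12) P2(12-13) P2(13-14) P2(14-15) P2(15-16) P2(16-17) P2(17-18) P2(18-19) P2(19-20) P1(20-26) P3(26-32) P4(32-38) P1(38-41) P3(41-44) P4(44-51)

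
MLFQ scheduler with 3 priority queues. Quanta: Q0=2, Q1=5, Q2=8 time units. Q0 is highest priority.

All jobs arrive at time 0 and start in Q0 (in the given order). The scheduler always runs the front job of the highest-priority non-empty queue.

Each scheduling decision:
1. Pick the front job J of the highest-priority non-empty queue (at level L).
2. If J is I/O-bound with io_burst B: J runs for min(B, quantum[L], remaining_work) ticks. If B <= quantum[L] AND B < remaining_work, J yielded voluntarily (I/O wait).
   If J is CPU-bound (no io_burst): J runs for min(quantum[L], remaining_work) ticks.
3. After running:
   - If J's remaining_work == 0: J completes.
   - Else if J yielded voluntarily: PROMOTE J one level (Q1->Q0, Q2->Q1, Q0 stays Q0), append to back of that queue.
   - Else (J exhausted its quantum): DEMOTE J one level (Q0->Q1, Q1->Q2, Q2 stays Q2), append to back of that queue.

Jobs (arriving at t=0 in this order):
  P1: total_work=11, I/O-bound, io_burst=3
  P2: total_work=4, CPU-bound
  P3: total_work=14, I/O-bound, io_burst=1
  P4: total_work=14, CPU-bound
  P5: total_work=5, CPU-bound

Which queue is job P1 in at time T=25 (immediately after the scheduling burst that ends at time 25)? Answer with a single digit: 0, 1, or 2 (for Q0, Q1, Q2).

Answer: 0

Derivation:
t=0-2: P1@Q0 runs 2, rem=9, quantum used, demote→Q1. Q0=[P2,P3,P4,P5] Q1=[P1] Q2=[]
t=2-4: P2@Q0 runs 2, rem=2, quantum used, demote→Q1. Q0=[P3,P4,P5] Q1=[P1,P2] Q2=[]
t=4-5: P3@Q0 runs 1, rem=13, I/O yield, promote→Q0. Q0=[P4,P5,P3] Q1=[P1,P2] Q2=[]
t=5-7: P4@Q0 runs 2, rem=12, quantum used, demote→Q1. Q0=[P5,P3] Q1=[P1,P2,P4] Q2=[]
t=7-9: P5@Q0 runs 2, rem=3, quantum used, demote→Q1. Q0=[P3] Q1=[P1,P2,P4,P5] Q2=[]
t=9-10: P3@Q0 runs 1, rem=12, I/O yield, promote→Q0. Q0=[P3] Q1=[P1,P2,P4,P5] Q2=[]
t=10-11: P3@Q0 runs 1, rem=11, I/O yield, promote→Q0. Q0=[P3] Q1=[P1,P2,P4,P5] Q2=[]
t=11-12: P3@Q0 runs 1, rem=10, I/O yield, promote→Q0. Q0=[P3] Q1=[P1,P2,P4,P5] Q2=[]
t=12-13: P3@Q0 runs 1, rem=9, I/O yield, promote→Q0. Q0=[P3] Q1=[P1,P2,P4,P5] Q2=[]
t=13-14: P3@Q0 runs 1, rem=8, I/O yield, promote→Q0. Q0=[P3] Q1=[P1,P2,P4,P5] Q2=[]
t=14-15: P3@Q0 runs 1, rem=7, I/O yield, promote→Q0. Q0=[P3] Q1=[P1,P2,P4,P5] Q2=[]
t=15-16: P3@Q0 runs 1, rem=6, I/O yield, promote→Q0. Q0=[P3] Q1=[P1,P2,P4,P5] Q2=[]
t=16-17: P3@Q0 runs 1, rem=5, I/O yield, promote→Q0. Q0=[P3] Q1=[P1,P2,P4,P5] Q2=[]
t=17-18: P3@Q0 runs 1, rem=4, I/O yield, promote→Q0. Q0=[P3] Q1=[P1,P2,P4,P5] Q2=[]
t=18-19: P3@Q0 runs 1, rem=3, I/O yield, promote→Q0. Q0=[P3] Q1=[P1,P2,P4,P5] Q2=[]
t=19-20: P3@Q0 runs 1, rem=2, I/O yield, promote→Q0. Q0=[P3] Q1=[P1,P2,P4,P5] Q2=[]
t=20-21: P3@Q0 runs 1, rem=1, I/O yield, promote→Q0. Q0=[P3] Q1=[P1,P2,P4,P5] Q2=[]
t=21-22: P3@Q0 runs 1, rem=0, completes. Q0=[] Q1=[P1,P2,P4,P5] Q2=[]
t=22-25: P1@Q1 runs 3, rem=6, I/O yield, promote→Q0. Q0=[P1] Q1=[P2,P4,P5] Q2=[]
t=25-27: P1@Q0 runs 2, rem=4, quantum used, demote→Q1. Q0=[] Q1=[P2,P4,P5,P1] Q2=[]
t=27-29: P2@Q1 runs 2, rem=0, completes. Q0=[] Q1=[P4,P5,P1] Q2=[]
t=29-34: P4@Q1 runs 5, rem=7, quantum used, demote→Q2. Q0=[] Q1=[P5,P1] Q2=[P4]
t=34-37: P5@Q1 runs 3, rem=0, completes. Q0=[] Q1=[P1] Q2=[P4]
t=37-40: P1@Q1 runs 3, rem=1, I/O yield, promote→Q0. Q0=[P1] Q1=[] Q2=[P4]
t=40-41: P1@Q0 runs 1, rem=0, completes. Q0=[] Q1=[] Q2=[P4]
t=41-48: P4@Q2 runs 7, rem=0, completes. Q0=[] Q1=[] Q2=[]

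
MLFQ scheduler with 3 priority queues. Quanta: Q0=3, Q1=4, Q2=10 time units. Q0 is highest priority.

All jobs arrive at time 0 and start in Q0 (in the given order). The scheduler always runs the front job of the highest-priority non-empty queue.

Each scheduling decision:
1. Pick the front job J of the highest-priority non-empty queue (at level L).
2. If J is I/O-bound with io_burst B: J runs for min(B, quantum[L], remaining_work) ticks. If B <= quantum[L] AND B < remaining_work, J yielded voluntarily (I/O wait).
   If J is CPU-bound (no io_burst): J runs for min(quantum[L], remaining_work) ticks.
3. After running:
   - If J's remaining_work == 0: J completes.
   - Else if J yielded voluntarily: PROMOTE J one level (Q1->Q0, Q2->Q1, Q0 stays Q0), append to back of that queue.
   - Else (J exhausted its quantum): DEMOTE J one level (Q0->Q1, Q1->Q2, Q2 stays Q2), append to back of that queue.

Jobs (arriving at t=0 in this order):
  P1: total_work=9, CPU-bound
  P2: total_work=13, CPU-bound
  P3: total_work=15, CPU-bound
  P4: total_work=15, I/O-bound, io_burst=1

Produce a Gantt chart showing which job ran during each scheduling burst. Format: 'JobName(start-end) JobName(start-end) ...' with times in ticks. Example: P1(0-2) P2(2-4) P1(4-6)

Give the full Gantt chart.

Answer: P1(0-3) P2(3-6) P3(6-9) P4(9-10) P4(10-11) P4(11-12) P4(12-13) P4(13-14) P4(14-15) P4(15-16) P4(16-17) P4(17-18) P4(18-19) P4(19-20) P4(20-21) P4(21-22) P4(22-23) P4(23-24) P1(24-28) P2(28-32) P3(32-36) P1(36-38) P2(38-44) P3(44-52)

Derivation:
t=0-3: P1@Q0 runs 3, rem=6, quantum used, demote→Q1. Q0=[P2,P3,P4] Q1=[P1] Q2=[]
t=3-6: P2@Q0 runs 3, rem=10, quantum used, demote→Q1. Q0=[P3,P4] Q1=[P1,P2] Q2=[]
t=6-9: P3@Q0 runs 3, rem=12, quantum used, demote→Q1. Q0=[P4] Q1=[P1,P2,P3] Q2=[]
t=9-10: P4@Q0 runs 1, rem=14, I/O yield, promote→Q0. Q0=[P4] Q1=[P1,P2,P3] Q2=[]
t=10-11: P4@Q0 runs 1, rem=13, I/O yield, promote→Q0. Q0=[P4] Q1=[P1,P2,P3] Q2=[]
t=11-12: P4@Q0 runs 1, rem=12, I/O yield, promote→Q0. Q0=[P4] Q1=[P1,P2,P3] Q2=[]
t=12-13: P4@Q0 runs 1, rem=11, I/O yield, promote→Q0. Q0=[P4] Q1=[P1,P2,P3] Q2=[]
t=13-14: P4@Q0 runs 1, rem=10, I/O yield, promote→Q0. Q0=[P4] Q1=[P1,P2,P3] Q2=[]
t=14-15: P4@Q0 runs 1, rem=9, I/O yield, promote→Q0. Q0=[P4] Q1=[P1,P2,P3] Q2=[]
t=15-16: P4@Q0 runs 1, rem=8, I/O yield, promote→Q0. Q0=[P4] Q1=[P1,P2,P3] Q2=[]
t=16-17: P4@Q0 runs 1, rem=7, I/O yield, promote→Q0. Q0=[P4] Q1=[P1,P2,P3] Q2=[]
t=17-18: P4@Q0 runs 1, rem=6, I/O yield, promote→Q0. Q0=[P4] Q1=[P1,P2,P3] Q2=[]
t=18-19: P4@Q0 runs 1, rem=5, I/O yield, promote→Q0. Q0=[P4] Q1=[P1,P2,P3] Q2=[]
t=19-20: P4@Q0 runs 1, rem=4, I/O yield, promote→Q0. Q0=[P4] Q1=[P1,P2,P3] Q2=[]
t=20-21: P4@Q0 runs 1, rem=3, I/O yield, promote→Q0. Q0=[P4] Q1=[P1,P2,P3] Q2=[]
t=21-22: P4@Q0 runs 1, rem=2, I/O yield, promote→Q0. Q0=[P4] Q1=[P1,P2,P3] Q2=[]
t=22-23: P4@Q0 runs 1, rem=1, I/O yield, promote→Q0. Q0=[P4] Q1=[P1,P2,P3] Q2=[]
t=23-24: P4@Q0 runs 1, rem=0, completes. Q0=[] Q1=[P1,P2,P3] Q2=[]
t=24-28: P1@Q1 runs 4, rem=2, quantum used, demote→Q2. Q0=[] Q1=[P2,P3] Q2=[P1]
t=28-32: P2@Q1 runs 4, rem=6, quantum used, demote→Q2. Q0=[] Q1=[P3] Q2=[P1,P2]
t=32-36: P3@Q1 runs 4, rem=8, quantum used, demote→Q2. Q0=[] Q1=[] Q2=[P1,P2,P3]
t=36-38: P1@Q2 runs 2, rem=0, completes. Q0=[] Q1=[] Q2=[P2,P3]
t=38-44: P2@Q2 runs 6, rem=0, completes. Q0=[] Q1=[] Q2=[P3]
t=44-52: P3@Q2 runs 8, rem=0, completes. Q0=[] Q1=[] Q2=[]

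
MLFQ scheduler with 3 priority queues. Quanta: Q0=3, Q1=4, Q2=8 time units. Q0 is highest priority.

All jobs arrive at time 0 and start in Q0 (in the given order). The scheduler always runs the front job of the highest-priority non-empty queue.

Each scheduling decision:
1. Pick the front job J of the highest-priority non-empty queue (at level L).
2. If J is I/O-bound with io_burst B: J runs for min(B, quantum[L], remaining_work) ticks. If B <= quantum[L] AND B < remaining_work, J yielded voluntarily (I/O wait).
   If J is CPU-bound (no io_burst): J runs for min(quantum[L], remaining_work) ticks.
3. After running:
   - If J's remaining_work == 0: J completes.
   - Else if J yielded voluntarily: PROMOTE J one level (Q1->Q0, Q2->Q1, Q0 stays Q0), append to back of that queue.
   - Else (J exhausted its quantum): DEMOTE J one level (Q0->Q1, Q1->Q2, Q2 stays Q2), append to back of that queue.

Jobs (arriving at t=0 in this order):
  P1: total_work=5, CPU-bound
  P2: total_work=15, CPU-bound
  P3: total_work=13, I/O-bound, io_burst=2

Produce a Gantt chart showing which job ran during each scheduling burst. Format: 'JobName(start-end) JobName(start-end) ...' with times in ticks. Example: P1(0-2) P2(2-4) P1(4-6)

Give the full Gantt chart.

Answer: P1(0-3) P2(3-6) P3(6-8) P3(8-10) P3(10-12) P3(12-14) P3(14-16) P3(16-18) P3(18-19) P1(19-21) P2(21-25) P2(25-33)

Derivation:
t=0-3: P1@Q0 runs 3, rem=2, quantum used, demote→Q1. Q0=[P2,P3] Q1=[P1] Q2=[]
t=3-6: P2@Q0 runs 3, rem=12, quantum used, demote→Q1. Q0=[P3] Q1=[P1,P2] Q2=[]
t=6-8: P3@Q0 runs 2, rem=11, I/O yield, promote→Q0. Q0=[P3] Q1=[P1,P2] Q2=[]
t=8-10: P3@Q0 runs 2, rem=9, I/O yield, promote→Q0. Q0=[P3] Q1=[P1,P2] Q2=[]
t=10-12: P3@Q0 runs 2, rem=7, I/O yield, promote→Q0. Q0=[P3] Q1=[P1,P2] Q2=[]
t=12-14: P3@Q0 runs 2, rem=5, I/O yield, promote→Q0. Q0=[P3] Q1=[P1,P2] Q2=[]
t=14-16: P3@Q0 runs 2, rem=3, I/O yield, promote→Q0. Q0=[P3] Q1=[P1,P2] Q2=[]
t=16-18: P3@Q0 runs 2, rem=1, I/O yield, promote→Q0. Q0=[P3] Q1=[P1,P2] Q2=[]
t=18-19: P3@Q0 runs 1, rem=0, completes. Q0=[] Q1=[P1,P2] Q2=[]
t=19-21: P1@Q1 runs 2, rem=0, completes. Q0=[] Q1=[P2] Q2=[]
t=21-25: P2@Q1 runs 4, rem=8, quantum used, demote→Q2. Q0=[] Q1=[] Q2=[P2]
t=25-33: P2@Q2 runs 8, rem=0, completes. Q0=[] Q1=[] Q2=[]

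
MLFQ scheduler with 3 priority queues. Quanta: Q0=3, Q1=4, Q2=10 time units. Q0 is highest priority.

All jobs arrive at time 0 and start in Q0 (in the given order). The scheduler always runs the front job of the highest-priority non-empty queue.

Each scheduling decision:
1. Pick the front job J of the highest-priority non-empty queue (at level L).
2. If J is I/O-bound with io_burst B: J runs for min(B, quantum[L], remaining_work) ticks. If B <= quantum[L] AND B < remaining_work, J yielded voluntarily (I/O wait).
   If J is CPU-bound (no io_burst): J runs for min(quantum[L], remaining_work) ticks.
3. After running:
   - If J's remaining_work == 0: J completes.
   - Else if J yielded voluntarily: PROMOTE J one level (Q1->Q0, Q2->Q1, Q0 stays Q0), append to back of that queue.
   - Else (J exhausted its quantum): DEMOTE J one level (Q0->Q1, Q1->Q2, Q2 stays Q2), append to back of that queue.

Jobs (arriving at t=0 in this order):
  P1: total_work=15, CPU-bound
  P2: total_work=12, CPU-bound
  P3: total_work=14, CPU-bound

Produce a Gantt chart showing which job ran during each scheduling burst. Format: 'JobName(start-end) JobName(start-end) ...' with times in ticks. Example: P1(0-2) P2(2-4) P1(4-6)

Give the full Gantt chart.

Answer: P1(0-3) P2(3-6) P3(6-9) P1(9-13) P2(13-17) P3(17-21) P1(21-29) P2(29-34) P3(34-41)

Derivation:
t=0-3: P1@Q0 runs 3, rem=12, quantum used, demote→Q1. Q0=[P2,P3] Q1=[P1] Q2=[]
t=3-6: P2@Q0 runs 3, rem=9, quantum used, demote→Q1. Q0=[P3] Q1=[P1,P2] Q2=[]
t=6-9: P3@Q0 runs 3, rem=11, quantum used, demote→Q1. Q0=[] Q1=[P1,P2,P3] Q2=[]
t=9-13: P1@Q1 runs 4, rem=8, quantum used, demote→Q2. Q0=[] Q1=[P2,P3] Q2=[P1]
t=13-17: P2@Q1 runs 4, rem=5, quantum used, demote→Q2. Q0=[] Q1=[P3] Q2=[P1,P2]
t=17-21: P3@Q1 runs 4, rem=7, quantum used, demote→Q2. Q0=[] Q1=[] Q2=[P1,P2,P3]
t=21-29: P1@Q2 runs 8, rem=0, completes. Q0=[] Q1=[] Q2=[P2,P3]
t=29-34: P2@Q2 runs 5, rem=0, completes. Q0=[] Q1=[] Q2=[P3]
t=34-41: P3@Q2 runs 7, rem=0, completes. Q0=[] Q1=[] Q2=[]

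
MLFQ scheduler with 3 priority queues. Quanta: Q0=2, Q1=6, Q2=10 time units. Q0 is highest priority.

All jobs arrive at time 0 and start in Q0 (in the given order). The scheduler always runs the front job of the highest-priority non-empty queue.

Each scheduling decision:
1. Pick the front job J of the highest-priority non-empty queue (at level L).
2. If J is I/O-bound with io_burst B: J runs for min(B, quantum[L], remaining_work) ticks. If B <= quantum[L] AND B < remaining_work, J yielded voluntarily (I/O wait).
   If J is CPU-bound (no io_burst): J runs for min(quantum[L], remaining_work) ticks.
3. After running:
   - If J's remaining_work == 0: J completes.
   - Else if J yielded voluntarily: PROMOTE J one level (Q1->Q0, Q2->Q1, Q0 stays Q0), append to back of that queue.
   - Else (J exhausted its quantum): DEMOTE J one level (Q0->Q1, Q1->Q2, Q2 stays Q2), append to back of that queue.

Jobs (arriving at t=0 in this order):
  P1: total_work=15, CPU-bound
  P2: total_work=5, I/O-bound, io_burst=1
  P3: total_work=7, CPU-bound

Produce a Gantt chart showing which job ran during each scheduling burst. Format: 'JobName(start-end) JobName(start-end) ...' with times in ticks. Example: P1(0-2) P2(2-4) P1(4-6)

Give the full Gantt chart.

t=0-2: P1@Q0 runs 2, rem=13, quantum used, demote→Q1. Q0=[P2,P3] Q1=[P1] Q2=[]
t=2-3: P2@Q0 runs 1, rem=4, I/O yield, promote→Q0. Q0=[P3,P2] Q1=[P1] Q2=[]
t=3-5: P3@Q0 runs 2, rem=5, quantum used, demote→Q1. Q0=[P2] Q1=[P1,P3] Q2=[]
t=5-6: P2@Q0 runs 1, rem=3, I/O yield, promote→Q0. Q0=[P2] Q1=[P1,P3] Q2=[]
t=6-7: P2@Q0 runs 1, rem=2, I/O yield, promote→Q0. Q0=[P2] Q1=[P1,P3] Q2=[]
t=7-8: P2@Q0 runs 1, rem=1, I/O yield, promote→Q0. Q0=[P2] Q1=[P1,P3] Q2=[]
t=8-9: P2@Q0 runs 1, rem=0, completes. Q0=[] Q1=[P1,P3] Q2=[]
t=9-15: P1@Q1 runs 6, rem=7, quantum used, demote→Q2. Q0=[] Q1=[P3] Q2=[P1]
t=15-20: P3@Q1 runs 5, rem=0, completes. Q0=[] Q1=[] Q2=[P1]
t=20-27: P1@Q2 runs 7, rem=0, completes. Q0=[] Q1=[] Q2=[]

Answer: P1(0-2) P2(2-3) P3(3-5) P2(5-6) P2(6-7) P2(7-8) P2(8-9) P1(9-15) P3(15-20) P1(20-27)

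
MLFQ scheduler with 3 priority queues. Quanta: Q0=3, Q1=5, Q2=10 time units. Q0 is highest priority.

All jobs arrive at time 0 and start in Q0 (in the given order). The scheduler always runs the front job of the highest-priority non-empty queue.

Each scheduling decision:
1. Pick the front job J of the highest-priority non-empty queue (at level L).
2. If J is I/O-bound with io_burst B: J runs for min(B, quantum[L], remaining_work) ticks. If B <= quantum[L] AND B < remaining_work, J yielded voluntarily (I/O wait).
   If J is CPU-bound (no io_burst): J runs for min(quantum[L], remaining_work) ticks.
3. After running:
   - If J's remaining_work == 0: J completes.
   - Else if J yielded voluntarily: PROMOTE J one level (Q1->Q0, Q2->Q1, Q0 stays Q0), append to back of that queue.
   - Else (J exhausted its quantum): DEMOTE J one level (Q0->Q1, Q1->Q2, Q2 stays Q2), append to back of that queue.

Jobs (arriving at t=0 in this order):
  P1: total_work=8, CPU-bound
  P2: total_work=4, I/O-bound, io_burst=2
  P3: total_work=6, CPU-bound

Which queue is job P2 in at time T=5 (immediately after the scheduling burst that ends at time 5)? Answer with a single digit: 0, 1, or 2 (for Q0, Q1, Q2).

Answer: 0

Derivation:
t=0-3: P1@Q0 runs 3, rem=5, quantum used, demote→Q1. Q0=[P2,P3] Q1=[P1] Q2=[]
t=3-5: P2@Q0 runs 2, rem=2, I/O yield, promote→Q0. Q0=[P3,P2] Q1=[P1] Q2=[]
t=5-8: P3@Q0 runs 3, rem=3, quantum used, demote→Q1. Q0=[P2] Q1=[P1,P3] Q2=[]
t=8-10: P2@Q0 runs 2, rem=0, completes. Q0=[] Q1=[P1,P3] Q2=[]
t=10-15: P1@Q1 runs 5, rem=0, completes. Q0=[] Q1=[P3] Q2=[]
t=15-18: P3@Q1 runs 3, rem=0, completes. Q0=[] Q1=[] Q2=[]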